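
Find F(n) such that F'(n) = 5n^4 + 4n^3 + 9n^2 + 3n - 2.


Reverse power rule on each term:
  ∫ 5n^4 dn = n^5
  ∫ 4n^3 dn = n^4
  ∫ 9n^2 dn = 3n^3
  ∫ 3n dn = (3/2)n^2
  ∫ -2 dn = -2n
F(n) = n^5 + n^4 + 3n^3 + (3/2)n^2 - 2n + C


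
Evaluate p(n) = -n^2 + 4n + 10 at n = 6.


Using direct substitution:
  -1 * (6)^2 = -36
  4 * (6)^1 = 24
  constant: 10
Sum = -36 + 24 + 10 = -2


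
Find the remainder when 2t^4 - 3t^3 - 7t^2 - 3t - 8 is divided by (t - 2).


By the Remainder Theorem, the remainder equals p(2):
  2*(2)^4 = 32
  -3*(2)^3 = -24
  -7*(2)^2 = -28
  -3*(2)^1 = -6
  constant: -8
Sum: 32 - 24 - 28 - 6 - 8 = -34


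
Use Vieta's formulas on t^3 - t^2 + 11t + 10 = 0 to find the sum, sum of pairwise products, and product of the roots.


Monic cubic t^3+bt^2+ct+d=0: sum=-b, pairwise sum=c, product=-d.
b=-1, c=11, d=10
r1+r2+r3 = 1
r1r2+r1r3+r2r3 = 11
r1r2r3 = -10


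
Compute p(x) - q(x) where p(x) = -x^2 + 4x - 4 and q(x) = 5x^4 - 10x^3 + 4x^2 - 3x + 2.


Distribute the minus sign:
  (-x^2 + 4x - 4)
- (5x^4 - 10x^3 + 4x^2 - 3x + 2)
Negate second polynomial: -5x^4 + 10x^3 - 4x^2 + 3x - 2
Add: -5x^4 + 10x^3 - 5x^2 + 7x - 6


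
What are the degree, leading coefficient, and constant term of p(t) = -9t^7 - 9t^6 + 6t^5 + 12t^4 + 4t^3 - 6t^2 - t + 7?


Highest power of t is 7, with coefficient -9. Constant term is 7.
Degree = 7, leading coefficient = -9, constant term = 7


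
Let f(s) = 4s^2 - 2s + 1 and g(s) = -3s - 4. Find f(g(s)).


Substitute g(s) into f:
f(g(s)) = 4*(-3s - 4)^2 + (-2)*(-3s - 4) + 1
(-3s - 4)^2 = 9s^2 + 24s + 16
Expand and combine: 36s^2 + 102s + 73


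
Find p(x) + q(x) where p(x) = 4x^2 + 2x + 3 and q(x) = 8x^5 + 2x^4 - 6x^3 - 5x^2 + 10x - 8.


Align terms by degree and add:
  4x^2 + 2x + 3
+ 8x^5 + 2x^4 - 6x^3 - 5x^2 + 10x - 8
= 8x^5 + 2x^4 - 6x^3 - x^2 + 12x - 5


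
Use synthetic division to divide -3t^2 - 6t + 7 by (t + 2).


Synthetic division with c = -2. Coefficients: -3, -6, 7
Bring down -3.
  -3 * -2 = 6; 6 - 6 = 0
  0 * -2 = 0; 0 + 7 = 7
Quotient: -3t, Remainder: 7


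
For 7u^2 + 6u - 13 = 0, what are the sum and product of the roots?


For au^2+bu+c=0: sum = -b/a, product = c/a.
a=7, b=6, c=-13
Sum = -(6)/7 = -6/7
Product = (-13)/7 = -13/7


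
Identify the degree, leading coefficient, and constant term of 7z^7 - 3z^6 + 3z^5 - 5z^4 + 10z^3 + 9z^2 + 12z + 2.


Highest power of z is 7, with coefficient 7. Constant term is 2.
Degree = 7, leading coefficient = 7, constant term = 2


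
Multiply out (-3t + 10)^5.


Expand (-3t + 10)^5 by repeated multiplication:
  (-3t + 10)^2 = 9t^2 - 60t + 100
  (-3t + 10)^3 = -27t^3 + 270t^2 - 900t + 1000
  (-3t + 10)^4 = 81t^4 - 1080t^3 + 5400t^2 - 12000t + 10000
= -243t^5 + 4050t^4 - 27000t^3 + 90000t^2 - 150000t + 100000


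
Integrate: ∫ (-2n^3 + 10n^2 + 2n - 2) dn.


Reverse power rule on each term:
  ∫ -2n^3 dn = -(1/2)n^4
  ∫ 10n^2 dn = (10/3)n^3
  ∫ 2n dn = n^2
  ∫ -2 dn = -2n
F(n) = -(1/2)n^4 + (10/3)n^3 + n^2 - 2n + C


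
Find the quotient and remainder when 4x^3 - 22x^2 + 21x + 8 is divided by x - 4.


(4x^3 - 22x^2 + 21x + 8) / (x - 4)
Step 1: 4x^2 * (x - 4) = 4x^3 - 16x^2; subtract.
Step 2: -6x * (x - 4) = -6x^2 + 24x; subtract.
Step 3: -3 * (x - 4) = -3x + 12; subtract.
Quotient: 4x^2 - 6x - 3, Remainder: -4


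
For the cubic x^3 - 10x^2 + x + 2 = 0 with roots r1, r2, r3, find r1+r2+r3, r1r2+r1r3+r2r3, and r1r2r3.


Monic cubic x^3+bx^2+cx+d=0: sum=-b, pairwise sum=c, product=-d.
b=-10, c=1, d=2
r1+r2+r3 = 10
r1r2+r1r3+r2r3 = 1
r1r2r3 = -2


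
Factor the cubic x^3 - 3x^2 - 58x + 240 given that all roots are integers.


Try integer roots (divisors of 240). x=-8: p(-8)=0.
Divide out (x + 8): quotient is x^2 - 11x + 30.
Factor the quadratic: (x - 5)(x - 6)
Result: (x + 8)(x - 5)(x - 6)


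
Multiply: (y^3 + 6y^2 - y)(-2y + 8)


Distribute each term of the first polynomial:
  (y^3)(-2y + 8) = -2y^4 + 8y^3
  (6y^2)(-2y + 8) = -12y^3 + 48y^2
  (-y)(-2y + 8) = 2y^2 - 8y
Sum: -2y^4 - 4y^3 + 50y^2 - 8y


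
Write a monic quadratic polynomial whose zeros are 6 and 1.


p(y) = (y - 6)(y - 1)
Expand: y^2 - 7y + 6


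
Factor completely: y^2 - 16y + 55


Roots satisfy r1 + r2 = -b/a = 16 and r1*r2 = c/a = 55.
So r1 = 5, r2 = 11.
y^2 - 16y + 55 = (y - r1)(y - r2) = (y - 5)(y - 11)


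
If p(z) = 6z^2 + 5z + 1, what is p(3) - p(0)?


p(3) = 70
p(0) = 1
p(3) - p(0) = 70 - 1 = 69


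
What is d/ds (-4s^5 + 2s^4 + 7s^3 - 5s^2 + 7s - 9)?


Apply the power rule term by term:
  d/ds(-4s^5) = -20s^4
  d/ds(2s^4) = 8s^3
  d/ds(7s^3) = 21s^2
  d/ds(-5s^2) = -10s
  d/ds(7s) = 7
  d/ds(-9) = 0
p'(s) = -20s^4 + 8s^3 + 21s^2 - 10s + 7


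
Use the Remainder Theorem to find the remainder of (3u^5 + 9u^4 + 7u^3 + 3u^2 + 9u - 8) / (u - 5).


By the Remainder Theorem, the remainder equals p(5):
  3*(5)^5 = 9375
  9*(5)^4 = 5625
  7*(5)^3 = 875
  3*(5)^2 = 75
  9*(5)^1 = 45
  constant: -8
Sum: 9375 + 5625 + 875 + 75 + 45 - 8 = 15987


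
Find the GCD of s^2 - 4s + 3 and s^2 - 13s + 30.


Factor each:
  s^2 - 4s + 3 = (s - 3)(s - 1)
  s^2 - 13s + 30 = (s - 3)(s - 10)
Common monic factor: s - 3


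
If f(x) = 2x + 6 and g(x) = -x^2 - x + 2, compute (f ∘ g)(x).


Substitute g(x) into f:
f(g(x)) = 2*(-x^2 - x + 2) + 6
Expand and combine: -2x^2 - 2x + 10


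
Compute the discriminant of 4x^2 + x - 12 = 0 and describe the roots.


D = b^2 - 4ac = (1)^2 - 4(4)(-12) = 1 + 192 = 193
Since D > 0: two distinct irrational roots


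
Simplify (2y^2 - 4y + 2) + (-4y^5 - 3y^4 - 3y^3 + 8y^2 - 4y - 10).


Align terms by degree and add:
  2y^2 - 4y + 2
  -4y^5 - 3y^4 - 3y^3 + 8y^2 - 4y - 10
= -4y^5 - 3y^4 - 3y^3 + 10y^2 - 8y - 8


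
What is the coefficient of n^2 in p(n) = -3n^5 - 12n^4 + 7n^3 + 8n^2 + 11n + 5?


Read off the coefficient of n^2: 8


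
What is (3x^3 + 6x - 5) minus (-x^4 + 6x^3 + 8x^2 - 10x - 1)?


Distribute the minus sign:
  (3x^3 + 6x - 5)
- (-x^4 + 6x^3 + 8x^2 - 10x - 1)
Negate second polynomial: x^4 - 6x^3 - 8x^2 + 10x + 1
Add: x^4 - 3x^3 - 8x^2 + 16x - 4


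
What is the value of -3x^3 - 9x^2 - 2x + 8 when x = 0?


Using direct substitution:
  -3 * (0)^3 = 0
  -9 * (0)^2 = 0
  -2 * (0)^1 = 0
  constant: 8
Sum = 0 + 0 + 0 + 8 = 8


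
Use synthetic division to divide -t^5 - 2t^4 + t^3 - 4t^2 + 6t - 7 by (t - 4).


Synthetic division with c = 4. Coefficients: -1, -2, 1, -4, 6, -7
Bring down -1.
  -1 * 4 = -4; -4 - 2 = -6
  -6 * 4 = -24; -24 + 1 = -23
  -23 * 4 = -92; -92 - 4 = -96
  -96 * 4 = -384; -384 + 6 = -378
  -378 * 4 = -1512; -1512 - 7 = -1519
Quotient: -t^4 - 6t^3 - 23t^2 - 96t - 378, Remainder: -1519


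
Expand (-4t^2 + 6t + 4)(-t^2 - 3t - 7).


Distribute each term of the first polynomial:
  (-4t^2)(-t^2 - 3t - 7) = 4t^4 + 12t^3 + 28t^2
  (6t)(-t^2 - 3t - 7) = -6t^3 - 18t^2 - 42t
  (4)(-t^2 - 3t - 7) = -4t^2 - 12t - 28
Sum: 4t^4 + 6t^3 + 6t^2 - 54t - 28


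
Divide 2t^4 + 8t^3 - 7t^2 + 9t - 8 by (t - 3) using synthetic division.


Synthetic division with c = 3. Coefficients: 2, 8, -7, 9, -8
Bring down 2.
  2 * 3 = 6; 6 + 8 = 14
  14 * 3 = 42; 42 - 7 = 35
  35 * 3 = 105; 105 + 9 = 114
  114 * 3 = 342; 342 - 8 = 334
Quotient: 2t^3 + 14t^2 + 35t + 114, Remainder: 334


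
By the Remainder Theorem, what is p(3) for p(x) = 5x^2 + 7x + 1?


By the Remainder Theorem, the remainder equals p(3):
  5*(3)^2 = 45
  7*(3)^1 = 21
  constant: 1
Sum: 45 + 21 + 1 = 67


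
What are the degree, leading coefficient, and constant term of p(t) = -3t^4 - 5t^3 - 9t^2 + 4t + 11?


Highest power of t is 4, with coefficient -3. Constant term is 11.
Degree = 4, leading coefficient = -3, constant term = 11


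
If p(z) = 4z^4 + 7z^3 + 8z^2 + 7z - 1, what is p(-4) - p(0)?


p(-4) = 675
p(0) = -1
p(-4) - p(0) = 675 + 1 = 676


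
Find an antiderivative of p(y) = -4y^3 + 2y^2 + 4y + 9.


Reverse power rule on each term:
  ∫ -4y^3 dy = -y^4
  ∫ 2y^2 dy = (2/3)y^3
  ∫ 4y dy = 2y^2
  ∫ 9 dy = 9y
F(y) = -y^4 + (2/3)y^3 + 2y^2 + 9y + C


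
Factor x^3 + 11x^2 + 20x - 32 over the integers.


Try integer roots (divisors of -32). x=1: p(1)=0.
Divide out (x - 1): quotient is x^2 + 12x + 32.
Factor the quadratic: (x + 4)(x + 8)
Result: (x - 1)(x + 4)(x + 8)


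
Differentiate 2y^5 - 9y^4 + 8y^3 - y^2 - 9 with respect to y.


Apply the power rule term by term:
  d/dy(2y^5) = 10y^4
  d/dy(-9y^4) = -36y^3
  d/dy(8y^3) = 24y^2
  d/dy(-y^2) = -2y
  d/dy(-9) = 0
p'(y) = 10y^4 - 36y^3 + 24y^2 - 2y


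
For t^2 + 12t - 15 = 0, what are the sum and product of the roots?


For at^2+bt+c=0: sum = -b/a, product = c/a.
a=1, b=12, c=-15
Sum = -(12)/1 = -12
Product = (-15)/1 = -15


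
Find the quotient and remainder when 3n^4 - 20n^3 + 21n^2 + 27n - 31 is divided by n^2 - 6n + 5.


(3n^4 - 20n^3 + 21n^2 + 27n - 31) / (n^2 - 6n + 5)
Step 1: 3n^2 * (n^2 - 6n + 5) = 3n^4 - 18n^3 + 15n^2; subtract.
Step 2: -2n * (n^2 - 6n + 5) = -2n^3 + 12n^2 - 10n; subtract.
Step 3: -6 * (n^2 - 6n + 5) = -6n^2 + 36n - 30; subtract.
Quotient: 3n^2 - 2n - 6, Remainder: n - 1


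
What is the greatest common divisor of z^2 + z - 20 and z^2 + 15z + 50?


Factor each:
  z^2 + z - 20 = (z + 5)(z - 4)
  z^2 + 15z + 50 = (z + 5)(z + 10)
Common monic factor: z + 5


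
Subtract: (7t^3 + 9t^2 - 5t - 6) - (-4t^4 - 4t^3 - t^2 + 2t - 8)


Distribute the minus sign:
  (7t^3 + 9t^2 - 5t - 6)
- (-4t^4 - 4t^3 - t^2 + 2t - 8)
Negate second polynomial: 4t^4 + 4t^3 + t^2 - 2t + 8
Add: 4t^4 + 11t^3 + 10t^2 - 7t + 2


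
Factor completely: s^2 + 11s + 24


Roots satisfy r1 + r2 = -b/a = -11 and r1*r2 = c/a = 24.
So r1 = -8, r2 = -3.
s^2 + 11s + 24 = (s - r1)(s - r2) = (s + 8)(s + 3)


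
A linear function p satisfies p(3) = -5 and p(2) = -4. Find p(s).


p(s) = ms + b. Using p(3)=-5, p(2)=-4:
m = (-5 + 4)/(3 - 2) = -1/1 = -1
b = -5 - m*(3) = -5 + 3 = -2
p(s) = -s - 2


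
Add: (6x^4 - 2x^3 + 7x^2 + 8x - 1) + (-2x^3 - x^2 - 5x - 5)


Align terms by degree and add:
  6x^4 - 2x^3 + 7x^2 + 8x - 1
  -2x^3 - x^2 - 5x - 5
= 6x^4 - 4x^3 + 6x^2 + 3x - 6


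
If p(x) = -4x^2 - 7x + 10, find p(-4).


Using direct substitution:
  -4 * (-4)^2 = -64
  -7 * (-4)^1 = 28
  constant: 10
Sum = -64 + 28 + 10 = -26


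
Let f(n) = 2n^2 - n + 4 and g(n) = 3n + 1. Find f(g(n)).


Substitute g(n) into f:
f(g(n)) = 2*(3n + 1)^2 + (-1)*(3n + 1) + 4
(3n + 1)^2 = 9n^2 + 6n + 1
Expand and combine: 18n^2 + 9n + 5


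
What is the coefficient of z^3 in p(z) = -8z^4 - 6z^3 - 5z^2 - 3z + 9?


Read off the coefficient of z^3: -6


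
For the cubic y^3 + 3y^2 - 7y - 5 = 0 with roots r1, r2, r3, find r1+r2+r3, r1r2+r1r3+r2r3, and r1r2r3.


Monic cubic y^3+by^2+cy+d=0: sum=-b, pairwise sum=c, product=-d.
b=3, c=-7, d=-5
r1+r2+r3 = -3
r1r2+r1r3+r2r3 = -7
r1r2r3 = 5


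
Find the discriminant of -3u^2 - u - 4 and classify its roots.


D = b^2 - 4ac = (-1)^2 - 4(-3)(-4) = 1 - 48 = -47
Since D < 0: two complex conjugate roots (no real roots)


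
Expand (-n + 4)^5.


Expand (-n + 4)^5 by repeated multiplication:
  (-n + 4)^2 = n^2 - 8n + 16
  (-n + 4)^3 = -n^3 + 12n^2 - 48n + 64
  (-n + 4)^4 = n^4 - 16n^3 + 96n^2 - 256n + 256
= -n^5 + 20n^4 - 160n^3 + 640n^2 - 1280n + 1024


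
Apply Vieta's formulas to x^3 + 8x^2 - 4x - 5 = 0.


Monic cubic x^3+bx^2+cx+d=0: sum=-b, pairwise sum=c, product=-d.
b=8, c=-4, d=-5
r1+r2+r3 = -8
r1r2+r1r3+r2r3 = -4
r1r2r3 = 5


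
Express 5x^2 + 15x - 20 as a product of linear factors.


Roots satisfy r1 + r2 = -b/a = -3 and r1*r2 = c/a = -4.
So r1 = -4, r2 = 1.
5x^2 + 15x - 20 = 5(x - r1)(x - r2) = 5(x + 4)(x - 1)


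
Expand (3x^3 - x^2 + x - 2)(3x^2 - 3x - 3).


Distribute each term of the first polynomial:
  (3x^3)(3x^2 - 3x - 3) = 9x^5 - 9x^4 - 9x^3
  (-x^2)(3x^2 - 3x - 3) = -3x^4 + 3x^3 + 3x^2
  (x)(3x^2 - 3x - 3) = 3x^3 - 3x^2 - 3x
  (-2)(3x^2 - 3x - 3) = -6x^2 + 6x + 6
Sum: 9x^5 - 12x^4 - 3x^3 - 6x^2 + 3x + 6


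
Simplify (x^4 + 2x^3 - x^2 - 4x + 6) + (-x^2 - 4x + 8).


Align terms by degree and add:
  x^4 + 2x^3 - x^2 - 4x + 6
  -x^2 - 4x + 8
= x^4 + 2x^3 - 2x^2 - 8x + 14


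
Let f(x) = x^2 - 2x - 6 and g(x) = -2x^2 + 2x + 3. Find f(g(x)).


Substitute g(x) into f:
f(g(x)) = 1*(-2x^2 + 2x + 3)^2 + (-2)*(-2x^2 + 2x + 3) + (-6)
(-2x^2 + 2x + 3)^2 = 4x^4 - 8x^3 - 8x^2 + 12x + 9
Expand and combine: 4x^4 - 8x^3 - 4x^2 + 8x - 3


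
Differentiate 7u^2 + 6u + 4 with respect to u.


Apply the power rule term by term:
  d/du(7u^2) = 14u
  d/du(6u) = 6
  d/du(4) = 0
p'(u) = 14u + 6


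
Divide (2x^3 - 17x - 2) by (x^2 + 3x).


(2x^3 - 17x - 2) / (x^2 + 3x)
Step 1: 2x * (x^2 + 3x) = 2x^3 + 6x^2; subtract.
Step 2: -6 * (x^2 + 3x) = -6x^2 - 18x; subtract.
Quotient: 2x - 6, Remainder: x - 2


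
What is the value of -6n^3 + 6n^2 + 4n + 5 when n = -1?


Using direct substitution:
  -6 * (-1)^3 = 6
  6 * (-1)^2 = 6
  4 * (-1)^1 = -4
  constant: 5
Sum = 6 + 6 - 4 + 5 = 13


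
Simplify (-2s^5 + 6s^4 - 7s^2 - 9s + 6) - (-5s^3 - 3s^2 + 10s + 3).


Distribute the minus sign:
  (-2s^5 + 6s^4 - 7s^2 - 9s + 6)
- (-5s^3 - 3s^2 + 10s + 3)
Negate second polynomial: 5s^3 + 3s^2 - 10s - 3
Add: -2s^5 + 6s^4 + 5s^3 - 4s^2 - 19s + 3


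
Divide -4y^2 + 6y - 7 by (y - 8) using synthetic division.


Synthetic division with c = 8. Coefficients: -4, 6, -7
Bring down -4.
  -4 * 8 = -32; -32 + 6 = -26
  -26 * 8 = -208; -208 - 7 = -215
Quotient: -4y - 26, Remainder: -215


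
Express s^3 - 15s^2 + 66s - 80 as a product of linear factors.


Try integer roots (divisors of -80). s=8: p(8)=0.
Divide out (s - 8): quotient is s^2 - 7s + 10.
Factor the quadratic: (s - 5)(s - 2)
Result: (s - 8)(s - 5)(s - 2)


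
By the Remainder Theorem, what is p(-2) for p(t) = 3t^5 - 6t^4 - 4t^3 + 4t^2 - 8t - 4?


By the Remainder Theorem, the remainder equals p(-2):
  3*(-2)^5 = -96
  -6*(-2)^4 = -96
  -4*(-2)^3 = 32
  4*(-2)^2 = 16
  -8*(-2)^1 = 16
  constant: -4
Sum: -96 - 96 + 32 + 16 + 16 - 4 = -132


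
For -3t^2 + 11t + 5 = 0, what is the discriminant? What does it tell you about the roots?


D = b^2 - 4ac = (11)^2 - 4(-3)(5) = 121 + 60 = 181
Since D > 0: two distinct irrational roots


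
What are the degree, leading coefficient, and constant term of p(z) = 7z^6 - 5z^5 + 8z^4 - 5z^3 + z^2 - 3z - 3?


Highest power of z is 6, with coefficient 7. Constant term is -3.
Degree = 6, leading coefficient = 7, constant term = -3


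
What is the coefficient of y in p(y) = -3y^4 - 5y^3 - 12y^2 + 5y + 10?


Read off the coefficient of y: 5


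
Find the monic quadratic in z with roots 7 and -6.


p(z) = (z - 7)(z + 6)
Expand: z^2 - z - 42


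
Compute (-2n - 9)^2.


Expand (-2n - 9)^2 by repeated multiplication:
= 4n^2 + 36n + 81


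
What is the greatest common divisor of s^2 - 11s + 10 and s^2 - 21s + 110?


Factor each:
  s^2 - 11s + 10 = (s - 10)(s - 1)
  s^2 - 21s + 110 = (s - 10)(s - 11)
Common monic factor: s - 10


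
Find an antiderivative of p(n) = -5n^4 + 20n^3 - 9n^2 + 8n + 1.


Reverse power rule on each term:
  ∫ -5n^4 dn = -n^5
  ∫ 20n^3 dn = 5n^4
  ∫ -9n^2 dn = -3n^3
  ∫ 8n dn = 4n^2
  ∫ 1 dn = n
F(n) = -n^5 + 5n^4 - 3n^3 + 4n^2 + n + C


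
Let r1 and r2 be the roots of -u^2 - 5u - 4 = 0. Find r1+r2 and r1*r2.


For au^2+bu+c=0: sum = -b/a, product = c/a.
a=-1, b=-5, c=-4
Sum = -(-5)/-1 = -5
Product = (-4)/-1 = 4


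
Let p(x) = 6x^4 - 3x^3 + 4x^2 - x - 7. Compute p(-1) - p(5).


p(-1) = 7
p(5) = 3463
p(-1) - p(5) = 7 - 3463 = -3456


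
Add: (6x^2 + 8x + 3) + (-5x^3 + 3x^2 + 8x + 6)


Align terms by degree and add:
  6x^2 + 8x + 3
  -5x^3 + 3x^2 + 8x + 6
= -5x^3 + 9x^2 + 16x + 9


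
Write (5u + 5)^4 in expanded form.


Expand (5u + 5)^4 by repeated multiplication:
  (5u + 5)^2 = 25u^2 + 50u + 25
  (5u + 5)^3 = 125u^3 + 375u^2 + 375u + 125
= 625u^4 + 2500u^3 + 3750u^2 + 2500u + 625


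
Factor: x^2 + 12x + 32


Roots satisfy r1 + r2 = -b/a = -12 and r1*r2 = c/a = 32.
So r1 = -8, r2 = -4.
x^2 + 12x + 32 = (x - r1)(x - r2) = (x + 8)(x + 4)


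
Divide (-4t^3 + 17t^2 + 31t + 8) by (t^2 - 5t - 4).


(-4t^3 + 17t^2 + 31t + 8) / (t^2 - 5t - 4)
Step 1: -4t * (t^2 - 5t - 4) = -4t^3 + 20t^2 + 16t; subtract.
Step 2: -3 * (t^2 - 5t - 4) = -3t^2 + 15t + 12; subtract.
Quotient: -4t - 3, Remainder: -4


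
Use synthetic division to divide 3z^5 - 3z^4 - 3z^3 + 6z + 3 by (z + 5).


Synthetic division with c = -5. Coefficients: 3, -3, -3, 0, 6, 3
Bring down 3.
  3 * -5 = -15; -15 - 3 = -18
  -18 * -5 = 90; 90 - 3 = 87
  87 * -5 = -435; -435 + 0 = -435
  -435 * -5 = 2175; 2175 + 6 = 2181
  2181 * -5 = -10905; -10905 + 3 = -10902
Quotient: 3z^4 - 18z^3 + 87z^2 - 435z + 2181, Remainder: -10902


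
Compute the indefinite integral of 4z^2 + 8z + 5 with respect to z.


Reverse power rule on each term:
  ∫ 4z^2 dz = (4/3)z^3
  ∫ 8z dz = 4z^2
  ∫ 5 dz = 5z
F(z) = (4/3)z^3 + 4z^2 + 5z + C


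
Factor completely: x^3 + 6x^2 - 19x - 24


Try integer roots (divisors of -24). x=-1: p(-1)=0.
Divide out (x + 1): quotient is x^2 + 5x - 24.
Factor the quadratic: (x - 3)(x + 8)
Result: (x + 1)(x - 3)(x + 8)


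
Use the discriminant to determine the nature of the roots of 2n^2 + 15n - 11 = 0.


D = b^2 - 4ac = (15)^2 - 4(2)(-11) = 225 + 88 = 313
Since D > 0: two distinct irrational roots


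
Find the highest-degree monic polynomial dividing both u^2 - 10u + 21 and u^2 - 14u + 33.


Factor each:
  u^2 - 10u + 21 = (u - 3)(u - 7)
  u^2 - 14u + 33 = (u - 3)(u - 11)
Common monic factor: u - 3


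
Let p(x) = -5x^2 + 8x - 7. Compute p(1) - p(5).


p(1) = -4
p(5) = -92
p(1) - p(5) = -4 + 92 = 88


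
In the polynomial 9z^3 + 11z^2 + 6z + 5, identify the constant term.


Read off the constant term: 5


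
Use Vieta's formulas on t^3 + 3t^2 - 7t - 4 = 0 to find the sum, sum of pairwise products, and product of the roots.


Monic cubic t^3+bt^2+ct+d=0: sum=-b, pairwise sum=c, product=-d.
b=3, c=-7, d=-4
r1+r2+r3 = -3
r1r2+r1r3+r2r3 = -7
r1r2r3 = 4


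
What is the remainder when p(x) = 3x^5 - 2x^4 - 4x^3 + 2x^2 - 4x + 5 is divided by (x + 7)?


By the Remainder Theorem, the remainder equals p(-7):
  3*(-7)^5 = -50421
  -2*(-7)^4 = -4802
  -4*(-7)^3 = 1372
  2*(-7)^2 = 98
  -4*(-7)^1 = 28
  constant: 5
Sum: -50421 - 4802 + 1372 + 98 + 28 + 5 = -53720


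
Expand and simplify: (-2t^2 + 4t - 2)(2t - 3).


Distribute each term of the first polynomial:
  (-2t^2)(2t - 3) = -4t^3 + 6t^2
  (4t)(2t - 3) = 8t^2 - 12t
  (-2)(2t - 3) = -4t + 6
Sum: -4t^3 + 14t^2 - 16t + 6


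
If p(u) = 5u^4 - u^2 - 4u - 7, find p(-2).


Using direct substitution:
  5 * (-2)^4 = 80
  0 * (-2)^3 = 0
  -1 * (-2)^2 = -4
  -4 * (-2)^1 = 8
  constant: -7
Sum = 80 + 0 - 4 + 8 - 7 = 77


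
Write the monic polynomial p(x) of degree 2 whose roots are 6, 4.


p(x) = (x - 6)(x - 4)
Expand: x^2 - 10x + 24


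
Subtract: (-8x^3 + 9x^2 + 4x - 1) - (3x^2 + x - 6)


Distribute the minus sign:
  (-8x^3 + 9x^2 + 4x - 1)
- (3x^2 + x - 6)
Negate second polynomial: -3x^2 - x + 6
Add: -8x^3 + 6x^2 + 3x + 5


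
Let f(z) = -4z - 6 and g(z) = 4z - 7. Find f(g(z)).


Substitute g(z) into f:
f(g(z)) = -4*(4z - 7) + (-6)
Expand and combine: -16z + 22


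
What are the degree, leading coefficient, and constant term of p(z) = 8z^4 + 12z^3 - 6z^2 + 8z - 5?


Highest power of z is 4, with coefficient 8. Constant term is -5.
Degree = 4, leading coefficient = 8, constant term = -5


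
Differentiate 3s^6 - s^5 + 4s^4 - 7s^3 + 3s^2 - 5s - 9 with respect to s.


Apply the power rule term by term:
  d/ds(3s^6) = 18s^5
  d/ds(-s^5) = -5s^4
  d/ds(4s^4) = 16s^3
  d/ds(-7s^3) = -21s^2
  d/ds(3s^2) = 6s
  d/ds(-5s) = -5
  d/ds(-9) = 0
p'(s) = 18s^5 - 5s^4 + 16s^3 - 21s^2 + 6s - 5


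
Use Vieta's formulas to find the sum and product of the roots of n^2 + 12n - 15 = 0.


For an^2+bn+c=0: sum = -b/a, product = c/a.
a=1, b=12, c=-15
Sum = -(12)/1 = -12
Product = (-15)/1 = -15


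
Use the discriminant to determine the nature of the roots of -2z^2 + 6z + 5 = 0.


D = b^2 - 4ac = (6)^2 - 4(-2)(5) = 36 + 40 = 76
Since D > 0: two distinct irrational roots


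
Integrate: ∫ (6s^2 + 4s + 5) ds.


Reverse power rule on each term:
  ∫ 6s^2 ds = 2s^3
  ∫ 4s ds = 2s^2
  ∫ 5 ds = 5s
F(s) = 2s^3 + 2s^2 + 5s + C


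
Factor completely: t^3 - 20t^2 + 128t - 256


Try integer roots (divisors of -256). t=8: p(8)=0.
Divide out (t - 8): quotient is t^2 - 12t + 32.
Factor the quadratic: (t - 4)(t - 8)
Result: (t - 8)(t - 4)(t - 8)


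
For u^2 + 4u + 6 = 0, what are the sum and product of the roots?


For au^2+bu+c=0: sum = -b/a, product = c/a.
a=1, b=4, c=6
Sum = -(4)/1 = -4
Product = (6)/1 = 6


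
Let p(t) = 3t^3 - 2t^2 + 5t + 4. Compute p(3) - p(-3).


p(3) = 82
p(-3) = -110
p(3) - p(-3) = 82 + 110 = 192


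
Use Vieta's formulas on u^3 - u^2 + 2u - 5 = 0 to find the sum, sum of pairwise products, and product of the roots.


Monic cubic u^3+bu^2+cu+d=0: sum=-b, pairwise sum=c, product=-d.
b=-1, c=2, d=-5
r1+r2+r3 = 1
r1r2+r1r3+r2r3 = 2
r1r2r3 = 5


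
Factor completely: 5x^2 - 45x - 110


Roots satisfy r1 + r2 = -b/a = 9 and r1*r2 = c/a = -22.
So r1 = 11, r2 = -2.
5x^2 - 45x - 110 = 5(x - r1)(x - r2) = 5(x - 11)(x + 2)


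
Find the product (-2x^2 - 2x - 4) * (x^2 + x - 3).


Distribute each term of the first polynomial:
  (-2x^2)(x^2 + x - 3) = -2x^4 - 2x^3 + 6x^2
  (-2x)(x^2 + x - 3) = -2x^3 - 2x^2 + 6x
  (-4)(x^2 + x - 3) = -4x^2 - 4x + 12
Sum: -2x^4 - 4x^3 + 2x + 12


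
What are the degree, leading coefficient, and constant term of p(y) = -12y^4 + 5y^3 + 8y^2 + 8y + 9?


Highest power of y is 4, with coefficient -12. Constant term is 9.
Degree = 4, leading coefficient = -12, constant term = 9


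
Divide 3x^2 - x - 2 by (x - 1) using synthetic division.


Synthetic division with c = 1. Coefficients: 3, -1, -2
Bring down 3.
  3 * 1 = 3; 3 - 1 = 2
  2 * 1 = 2; 2 - 2 = 0
Quotient: 3x + 2, Remainder: 0


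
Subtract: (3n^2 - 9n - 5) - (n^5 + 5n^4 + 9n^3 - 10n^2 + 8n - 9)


Distribute the minus sign:
  (3n^2 - 9n - 5)
- (n^5 + 5n^4 + 9n^3 - 10n^2 + 8n - 9)
Negate second polynomial: -n^5 - 5n^4 - 9n^3 + 10n^2 - 8n + 9
Add: -n^5 - 5n^4 - 9n^3 + 13n^2 - 17n + 4


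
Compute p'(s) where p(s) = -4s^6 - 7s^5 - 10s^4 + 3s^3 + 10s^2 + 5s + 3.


Apply the power rule term by term:
  d/ds(-4s^6) = -24s^5
  d/ds(-7s^5) = -35s^4
  d/ds(-10s^4) = -40s^3
  d/ds(3s^3) = 9s^2
  d/ds(10s^2) = 20s
  d/ds(5s) = 5
  d/ds(3) = 0
p'(s) = -24s^5 - 35s^4 - 40s^3 + 9s^2 + 20s + 5


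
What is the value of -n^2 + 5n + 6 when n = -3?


Using direct substitution:
  -1 * (-3)^2 = -9
  5 * (-3)^1 = -15
  constant: 6
Sum = -9 - 15 + 6 = -18


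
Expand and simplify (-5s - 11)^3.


Expand (-5s - 11)^3 by repeated multiplication:
  (-5s - 11)^2 = 25s^2 + 110s + 121
= -125s^3 - 825s^2 - 1815s - 1331


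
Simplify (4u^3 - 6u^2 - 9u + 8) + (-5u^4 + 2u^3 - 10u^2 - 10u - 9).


Align terms by degree and add:
  4u^3 - 6u^2 - 9u + 8
  -5u^4 + 2u^3 - 10u^2 - 10u - 9
= -5u^4 + 6u^3 - 16u^2 - 19u - 1


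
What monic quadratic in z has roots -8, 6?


p(z) = (z + 8)(z - 6)
Expand: z^2 + 2z - 48


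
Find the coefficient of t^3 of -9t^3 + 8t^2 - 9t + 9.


Read off the coefficient of t^3: -9


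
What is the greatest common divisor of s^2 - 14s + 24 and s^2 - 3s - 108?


Factor each:
  s^2 - 14s + 24 = (s - 12)(s - 2)
  s^2 - 3s - 108 = (s - 12)(s + 9)
Common monic factor: s - 12


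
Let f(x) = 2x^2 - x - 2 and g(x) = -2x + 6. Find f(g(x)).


Substitute g(x) into f:
f(g(x)) = 2*(-2x + 6)^2 + (-1)*(-2x + 6) + (-2)
(-2x + 6)^2 = 4x^2 - 24x + 36
Expand and combine: 8x^2 - 46x + 64


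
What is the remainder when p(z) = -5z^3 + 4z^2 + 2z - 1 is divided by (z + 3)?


By the Remainder Theorem, the remainder equals p(-3):
  -5*(-3)^3 = 135
  4*(-3)^2 = 36
  2*(-3)^1 = -6
  constant: -1
Sum: 135 + 36 - 6 - 1 = 164


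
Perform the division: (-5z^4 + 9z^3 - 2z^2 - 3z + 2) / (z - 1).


(-5z^4 + 9z^3 - 2z^2 - 3z + 2) / (z - 1)
Step 1: -5z^3 * (z - 1) = -5z^4 + 5z^3; subtract.
Step 2: 4z^2 * (z - 1) = 4z^3 - 4z^2; subtract.
Step 3: 2z * (z - 1) = 2z^2 - 2z; subtract.
Step 4: -1 * (z - 1) = -z + 1; subtract.
Quotient: -5z^3 + 4z^2 + 2z - 1, Remainder: 1


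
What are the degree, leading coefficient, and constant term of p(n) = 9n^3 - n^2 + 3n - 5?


Highest power of n is 3, with coefficient 9. Constant term is -5.
Degree = 3, leading coefficient = 9, constant term = -5


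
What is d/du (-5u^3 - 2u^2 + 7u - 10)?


Apply the power rule term by term:
  d/du(-5u^3) = -15u^2
  d/du(-2u^2) = -4u
  d/du(7u) = 7
  d/du(-10) = 0
p'(u) = -15u^2 - 4u + 7


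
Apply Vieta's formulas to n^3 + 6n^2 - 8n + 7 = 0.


Monic cubic n^3+bn^2+cn+d=0: sum=-b, pairwise sum=c, product=-d.
b=6, c=-8, d=7
r1+r2+r3 = -6
r1r2+r1r3+r2r3 = -8
r1r2r3 = -7


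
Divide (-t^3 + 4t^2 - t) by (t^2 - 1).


(-t^3 + 4t^2 - t) / (t^2 - 1)
Step 1: -t * (t^2 - 1) = -t^3 + t; subtract.
Step 2: 4 * (t^2 - 1) = 4t^2 - 4; subtract.
Quotient: -t + 4, Remainder: -2t + 4


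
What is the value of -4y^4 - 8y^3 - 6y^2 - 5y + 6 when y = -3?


Using direct substitution:
  -4 * (-3)^4 = -324
  -8 * (-3)^3 = 216
  -6 * (-3)^2 = -54
  -5 * (-3)^1 = 15
  constant: 6
Sum = -324 + 216 - 54 + 15 + 6 = -141


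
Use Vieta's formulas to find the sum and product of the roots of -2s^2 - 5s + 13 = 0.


For as^2+bs+c=0: sum = -b/a, product = c/a.
a=-2, b=-5, c=13
Sum = -(-5)/-2 = -5/2
Product = (13)/-2 = -13/2


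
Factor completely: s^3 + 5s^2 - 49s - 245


Try integer roots (divisors of -245). s=-5: p(-5)=0.
Divide out (s + 5): quotient is s^2 - 49.
Factor the quadratic: (s - 7)(s + 7)
Result: (s + 5)(s - 7)(s + 7)


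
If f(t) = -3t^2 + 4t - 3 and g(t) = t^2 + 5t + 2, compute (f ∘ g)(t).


Substitute g(t) into f:
f(g(t)) = -3*(t^2 + 5t + 2)^2 + 4*(t^2 + 5t + 2) + (-3)
(t^2 + 5t + 2)^2 = t^4 + 10t^3 + 29t^2 + 20t + 4
Expand and combine: -3t^4 - 30t^3 - 83t^2 - 40t - 7


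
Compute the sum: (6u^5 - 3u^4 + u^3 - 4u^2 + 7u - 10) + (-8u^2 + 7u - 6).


Align terms by degree and add:
  6u^5 - 3u^4 + u^3 - 4u^2 + 7u - 10
  -8u^2 + 7u - 6
= 6u^5 - 3u^4 + u^3 - 12u^2 + 14u - 16


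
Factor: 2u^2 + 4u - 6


Roots satisfy r1 + r2 = -b/a = -2 and r1*r2 = c/a = -3.
So r1 = -3, r2 = 1.
2u^2 + 4u - 6 = 2(u - r1)(u - r2) = 2(u + 3)(u - 1)


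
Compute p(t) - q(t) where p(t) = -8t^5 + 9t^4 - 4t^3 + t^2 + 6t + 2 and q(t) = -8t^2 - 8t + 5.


Distribute the minus sign:
  (-8t^5 + 9t^4 - 4t^3 + t^2 + 6t + 2)
- (-8t^2 - 8t + 5)
Negate second polynomial: 8t^2 + 8t - 5
Add: -8t^5 + 9t^4 - 4t^3 + 9t^2 + 14t - 3


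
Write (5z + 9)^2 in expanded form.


Expand (5z + 9)^2 by repeated multiplication:
= 25z^2 + 90z + 81


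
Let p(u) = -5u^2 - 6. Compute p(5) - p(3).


p(5) = -131
p(3) = -51
p(5) - p(3) = -131 + 51 = -80


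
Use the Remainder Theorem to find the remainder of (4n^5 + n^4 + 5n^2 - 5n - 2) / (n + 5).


By the Remainder Theorem, the remainder equals p(-5):
  4*(-5)^5 = -12500
  1*(-5)^4 = 625
  0*(-5)^3 = 0
  5*(-5)^2 = 125
  -5*(-5)^1 = 25
  constant: -2
Sum: -12500 + 625 + 0 + 125 + 25 - 2 = -11727


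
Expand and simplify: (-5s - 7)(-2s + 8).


Distribute each term of the first polynomial:
  (-5s)(-2s + 8) = 10s^2 - 40s
  (-7)(-2s + 8) = 14s - 56
Sum: 10s^2 - 26s - 56


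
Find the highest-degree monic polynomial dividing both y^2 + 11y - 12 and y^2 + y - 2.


Factor each:
  y^2 + 11y - 12 = (y - 1)(y + 12)
  y^2 + y - 2 = (y - 1)(y + 2)
Common monic factor: y - 1


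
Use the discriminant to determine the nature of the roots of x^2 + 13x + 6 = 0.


D = b^2 - 4ac = (13)^2 - 4(1)(6) = 169 - 24 = 145
Since D > 0: two distinct irrational roots


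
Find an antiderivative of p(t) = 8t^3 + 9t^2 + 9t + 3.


Reverse power rule on each term:
  ∫ 8t^3 dt = 2t^4
  ∫ 9t^2 dt = 3t^3
  ∫ 9t dt = (9/2)t^2
  ∫ 3 dt = 3t
F(t) = 2t^4 + 3t^3 + (9/2)t^2 + 3t + C


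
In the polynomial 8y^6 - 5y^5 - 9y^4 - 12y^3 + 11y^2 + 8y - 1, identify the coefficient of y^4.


Read off the coefficient of y^4: -9


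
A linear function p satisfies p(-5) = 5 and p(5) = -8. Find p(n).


p(n) = mn + b. Using p(-5)=5, p(5)=-8:
m = (5 + 8)/(-5 - 5) = 13/-10 = -13/10
b = 5 - m*(-5) = 5 - 13/2 = -3/2
p(n) = -(13/10)n - (3/2)


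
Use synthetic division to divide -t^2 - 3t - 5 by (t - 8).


Synthetic division with c = 8. Coefficients: -1, -3, -5
Bring down -1.
  -1 * 8 = -8; -8 - 3 = -11
  -11 * 8 = -88; -88 - 5 = -93
Quotient: -t - 11, Remainder: -93


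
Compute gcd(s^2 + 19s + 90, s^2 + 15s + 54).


Factor each:
  s^2 + 19s + 90 = (s + 9)(s + 10)
  s^2 + 15s + 54 = (s + 9)(s + 6)
Common monic factor: s + 9


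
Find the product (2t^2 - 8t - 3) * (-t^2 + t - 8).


Distribute each term of the first polynomial:
  (2t^2)(-t^2 + t - 8) = -2t^4 + 2t^3 - 16t^2
  (-8t)(-t^2 + t - 8) = 8t^3 - 8t^2 + 64t
  (-3)(-t^2 + t - 8) = 3t^2 - 3t + 24
Sum: -2t^4 + 10t^3 - 21t^2 + 61t + 24


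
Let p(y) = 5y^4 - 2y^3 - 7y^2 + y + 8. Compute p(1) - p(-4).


p(1) = 5
p(-4) = 1300
p(1) - p(-4) = 5 - 1300 = -1295


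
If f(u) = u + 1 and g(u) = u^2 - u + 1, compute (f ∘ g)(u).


Substitute g(u) into f:
f(g(u)) = 1*(u^2 - u + 1) + 1
Expand and combine: u^2 - u + 2


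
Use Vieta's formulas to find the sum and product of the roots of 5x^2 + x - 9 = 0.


For ax^2+bx+c=0: sum = -b/a, product = c/a.
a=5, b=1, c=-9
Sum = -(1)/5 = -1/5
Product = (-9)/5 = -9/5


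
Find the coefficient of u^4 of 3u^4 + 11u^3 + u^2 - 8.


Read off the coefficient of u^4: 3


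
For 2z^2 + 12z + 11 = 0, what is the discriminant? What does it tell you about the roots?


D = b^2 - 4ac = (12)^2 - 4(2)(11) = 144 - 88 = 56
Since D > 0: two distinct irrational roots


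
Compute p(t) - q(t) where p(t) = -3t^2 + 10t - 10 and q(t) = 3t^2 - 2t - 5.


Distribute the minus sign:
  (-3t^2 + 10t - 10)
- (3t^2 - 2t - 5)
Negate second polynomial: -3t^2 + 2t + 5
Add: -6t^2 + 12t - 5


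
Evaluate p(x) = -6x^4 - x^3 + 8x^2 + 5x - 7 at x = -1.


Using direct substitution:
  -6 * (-1)^4 = -6
  -1 * (-1)^3 = 1
  8 * (-1)^2 = 8
  5 * (-1)^1 = -5
  constant: -7
Sum = -6 + 1 + 8 - 5 - 7 = -9


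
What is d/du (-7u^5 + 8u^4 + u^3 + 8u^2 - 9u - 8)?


Apply the power rule term by term:
  d/du(-7u^5) = -35u^4
  d/du(8u^4) = 32u^3
  d/du(u^3) = 3u^2
  d/du(8u^2) = 16u
  d/du(-9u) = -9
  d/du(-8) = 0
p'(u) = -35u^4 + 32u^3 + 3u^2 + 16u - 9


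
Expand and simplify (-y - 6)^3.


Expand (-y - 6)^3 by repeated multiplication:
  (-y - 6)^2 = y^2 + 12y + 36
= -y^3 - 18y^2 - 108y - 216


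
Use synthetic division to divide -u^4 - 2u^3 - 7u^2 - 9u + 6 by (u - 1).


Synthetic division with c = 1. Coefficients: -1, -2, -7, -9, 6
Bring down -1.
  -1 * 1 = -1; -1 - 2 = -3
  -3 * 1 = -3; -3 - 7 = -10
  -10 * 1 = -10; -10 - 9 = -19
  -19 * 1 = -19; -19 + 6 = -13
Quotient: -u^3 - 3u^2 - 10u - 19, Remainder: -13


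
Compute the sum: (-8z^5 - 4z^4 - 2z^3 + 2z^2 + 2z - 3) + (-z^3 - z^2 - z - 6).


Align terms by degree and add:
  -8z^5 - 4z^4 - 2z^3 + 2z^2 + 2z - 3
  -z^3 - z^2 - z - 6
= -8z^5 - 4z^4 - 3z^3 + z^2 + z - 9


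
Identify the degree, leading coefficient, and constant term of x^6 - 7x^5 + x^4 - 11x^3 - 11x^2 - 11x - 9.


Highest power of x is 6, with coefficient 1. Constant term is -9.
Degree = 6, leading coefficient = 1, constant term = -9


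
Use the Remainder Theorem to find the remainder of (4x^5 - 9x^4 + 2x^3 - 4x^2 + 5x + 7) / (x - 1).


By the Remainder Theorem, the remainder equals p(1):
  4*(1)^5 = 4
  -9*(1)^4 = -9
  2*(1)^3 = 2
  -4*(1)^2 = -4
  5*(1)^1 = 5
  constant: 7
Sum: 4 - 9 + 2 - 4 + 5 + 7 = 5


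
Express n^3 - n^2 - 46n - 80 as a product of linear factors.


Try integer roots (divisors of -80). n=8: p(8)=0.
Divide out (n - 8): quotient is n^2 + 7n + 10.
Factor the quadratic: (n + 5)(n + 2)
Result: (n - 8)(n + 5)(n + 2)


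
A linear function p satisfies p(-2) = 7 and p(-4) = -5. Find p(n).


p(n) = mn + b. Using p(-2)=7, p(-4)=-5:
m = (7 + 5)/(-2 + 4) = 12/2 = 6
b = 7 - m*(-2) = 7 + 12 = 19
p(n) = 6n + 19


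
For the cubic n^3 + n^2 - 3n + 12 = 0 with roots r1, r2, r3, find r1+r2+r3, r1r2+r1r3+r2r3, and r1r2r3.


Monic cubic n^3+bn^2+cn+d=0: sum=-b, pairwise sum=c, product=-d.
b=1, c=-3, d=12
r1+r2+r3 = -1
r1r2+r1r3+r2r3 = -3
r1r2r3 = -12


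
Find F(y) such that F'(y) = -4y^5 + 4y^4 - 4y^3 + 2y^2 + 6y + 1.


Reverse power rule on each term:
  ∫ -4y^5 dy = -(2/3)y^6
  ∫ 4y^4 dy = (4/5)y^5
  ∫ -4y^3 dy = -y^4
  ∫ 2y^2 dy = (2/3)y^3
  ∫ 6y dy = 3y^2
  ∫ 1 dy = y
F(y) = -(2/3)y^6 + (4/5)y^5 - y^4 + (2/3)y^3 + 3y^2 + y + C


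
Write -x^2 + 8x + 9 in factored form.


Roots satisfy r1 + r2 = -b/a = 8 and r1*r2 = c/a = -9.
So r1 = 9, r2 = -1.
-x^2 + 8x + 9 = -(x - r1)(x - r2) = -(x - 9)(x + 1)


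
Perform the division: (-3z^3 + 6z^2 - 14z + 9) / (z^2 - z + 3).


(-3z^3 + 6z^2 - 14z + 9) / (z^2 - z + 3)
Step 1: -3z * (z^2 - z + 3) = -3z^3 + 3z^2 - 9z; subtract.
Step 2: 3 * (z^2 - z + 3) = 3z^2 - 3z + 9; subtract.
Quotient: -3z + 3, Remainder: -2z


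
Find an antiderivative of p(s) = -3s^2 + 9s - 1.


Reverse power rule on each term:
  ∫ -3s^2 ds = -s^3
  ∫ 9s ds = (9/2)s^2
  ∫ -1 ds = -s
F(s) = -s^3 + (9/2)s^2 - s + C


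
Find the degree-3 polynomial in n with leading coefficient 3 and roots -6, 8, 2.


p(n) = 3(n + 6)(n - 8)(n - 2)
Expand: 3n^3 - 12n^2 - 132n + 288


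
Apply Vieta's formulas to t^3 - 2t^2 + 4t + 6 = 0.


Monic cubic t^3+bt^2+ct+d=0: sum=-b, pairwise sum=c, product=-d.
b=-2, c=4, d=6
r1+r2+r3 = 2
r1r2+r1r3+r2r3 = 4
r1r2r3 = -6


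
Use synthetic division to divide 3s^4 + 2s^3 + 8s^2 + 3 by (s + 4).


Synthetic division with c = -4. Coefficients: 3, 2, 8, 0, 3
Bring down 3.
  3 * -4 = -12; -12 + 2 = -10
  -10 * -4 = 40; 40 + 8 = 48
  48 * -4 = -192; -192 + 0 = -192
  -192 * -4 = 768; 768 + 3 = 771
Quotient: 3s^3 - 10s^2 + 48s - 192, Remainder: 771


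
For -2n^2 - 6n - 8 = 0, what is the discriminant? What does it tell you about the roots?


D = b^2 - 4ac = (-6)^2 - 4(-2)(-8) = 36 - 64 = -28
Since D < 0: two complex conjugate roots (no real roots)


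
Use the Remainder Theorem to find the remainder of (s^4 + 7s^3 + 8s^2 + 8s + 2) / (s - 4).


By the Remainder Theorem, the remainder equals p(4):
  1*(4)^4 = 256
  7*(4)^3 = 448
  8*(4)^2 = 128
  8*(4)^1 = 32
  constant: 2
Sum: 256 + 448 + 128 + 32 + 2 = 866


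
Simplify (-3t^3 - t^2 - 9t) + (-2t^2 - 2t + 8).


Align terms by degree and add:
  -3t^3 - t^2 - 9t
  -2t^2 - 2t + 8
= -3t^3 - 3t^2 - 11t + 8


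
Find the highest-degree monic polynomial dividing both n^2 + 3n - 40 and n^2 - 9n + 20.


Factor each:
  n^2 + 3n - 40 = (n - 5)(n + 8)
  n^2 - 9n + 20 = (n - 5)(n - 4)
Common monic factor: n - 5


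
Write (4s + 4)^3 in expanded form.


Expand (4s + 4)^3 by repeated multiplication:
  (4s + 4)^2 = 16s^2 + 32s + 16
= 64s^3 + 192s^2 + 192s + 64


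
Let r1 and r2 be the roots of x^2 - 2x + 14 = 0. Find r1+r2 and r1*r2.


For ax^2+bx+c=0: sum = -b/a, product = c/a.
a=1, b=-2, c=14
Sum = -(-2)/1 = 2
Product = (14)/1 = 14


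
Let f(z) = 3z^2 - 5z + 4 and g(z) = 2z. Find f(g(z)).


Substitute g(z) into f:
f(g(z)) = 3*(2z)^2 + (-5)*(2z) + 4
(2z)^2 = 4z^2
Expand and combine: 12z^2 - 10z + 4


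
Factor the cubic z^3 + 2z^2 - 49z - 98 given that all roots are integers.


Try integer roots (divisors of -98). z=-2: p(-2)=0.
Divide out (z + 2): quotient is z^2 - 49.
Factor the quadratic: (z - 7)(z + 7)
Result: (z + 2)(z - 7)(z + 7)


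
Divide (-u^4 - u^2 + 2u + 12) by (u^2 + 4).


(-u^4 - u^2 + 2u + 12) / (u^2 + 4)
Step 1: -u^2 * (u^2 + 4) = -u^4 - 4u^2; subtract.
Step 2: 0 * (u^2 + 4) = 0; subtract.
Step 3: 3 * (u^2 + 4) = 3u^2 + 12; subtract.
Quotient: -u^2 + 3, Remainder: 2u


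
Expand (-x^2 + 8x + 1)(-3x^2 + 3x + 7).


Distribute each term of the first polynomial:
  (-x^2)(-3x^2 + 3x + 7) = 3x^4 - 3x^3 - 7x^2
  (8x)(-3x^2 + 3x + 7) = -24x^3 + 24x^2 + 56x
  (1)(-3x^2 + 3x + 7) = -3x^2 + 3x + 7
Sum: 3x^4 - 27x^3 + 14x^2 + 59x + 7


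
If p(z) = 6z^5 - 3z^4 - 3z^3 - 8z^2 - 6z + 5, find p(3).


Using direct substitution:
  6 * (3)^5 = 1458
  -3 * (3)^4 = -243
  -3 * (3)^3 = -81
  -8 * (3)^2 = -72
  -6 * (3)^1 = -18
  constant: 5
Sum = 1458 - 243 - 81 - 72 - 18 + 5 = 1049


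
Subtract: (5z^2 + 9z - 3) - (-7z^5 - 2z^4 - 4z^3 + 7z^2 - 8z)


Distribute the minus sign:
  (5z^2 + 9z - 3)
- (-7z^5 - 2z^4 - 4z^3 + 7z^2 - 8z)
Negate second polynomial: 7z^5 + 2z^4 + 4z^3 - 7z^2 + 8z
Add: 7z^5 + 2z^4 + 4z^3 - 2z^2 + 17z - 3


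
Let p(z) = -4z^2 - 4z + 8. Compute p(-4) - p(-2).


p(-4) = -40
p(-2) = 0
p(-4) - p(-2) = -40 = -40


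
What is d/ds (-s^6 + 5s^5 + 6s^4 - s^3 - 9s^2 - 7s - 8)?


Apply the power rule term by term:
  d/ds(-s^6) = -6s^5
  d/ds(5s^5) = 25s^4
  d/ds(6s^4) = 24s^3
  d/ds(-s^3) = -3s^2
  d/ds(-9s^2) = -18s
  d/ds(-7s) = -7
  d/ds(-8) = 0
p'(s) = -6s^5 + 25s^4 + 24s^3 - 3s^2 - 18s - 7


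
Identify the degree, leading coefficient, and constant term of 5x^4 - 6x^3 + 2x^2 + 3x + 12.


Highest power of x is 4, with coefficient 5. Constant term is 12.
Degree = 4, leading coefficient = 5, constant term = 12


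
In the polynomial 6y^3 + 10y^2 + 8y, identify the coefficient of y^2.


Read off the coefficient of y^2: 10


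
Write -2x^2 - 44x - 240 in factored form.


Roots satisfy r1 + r2 = -b/a = -22 and r1*r2 = c/a = 120.
So r1 = -12, r2 = -10.
-2x^2 - 44x - 240 = -2(x - r1)(x - r2) = -2(x + 12)(x + 10)


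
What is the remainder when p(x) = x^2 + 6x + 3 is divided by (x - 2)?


By the Remainder Theorem, the remainder equals p(2):
  1*(2)^2 = 4
  6*(2)^1 = 12
  constant: 3
Sum: 4 + 12 + 3 = 19


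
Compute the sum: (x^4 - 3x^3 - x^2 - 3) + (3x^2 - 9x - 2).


Align terms by degree and add:
  x^4 - 3x^3 - x^2 - 3
+ 3x^2 - 9x - 2
= x^4 - 3x^3 + 2x^2 - 9x - 5


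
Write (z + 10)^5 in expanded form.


Expand (z + 10)^5 by repeated multiplication:
  (z + 10)^2 = z^2 + 20z + 100
  (z + 10)^3 = z^3 + 30z^2 + 300z + 1000
  (z + 10)^4 = z^4 + 40z^3 + 600z^2 + 4000z + 10000
= z^5 + 50z^4 + 1000z^3 + 10000z^2 + 50000z + 100000


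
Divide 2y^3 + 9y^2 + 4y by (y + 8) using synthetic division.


Synthetic division with c = -8. Coefficients: 2, 9, 4, 0
Bring down 2.
  2 * -8 = -16; -16 + 9 = -7
  -7 * -8 = 56; 56 + 4 = 60
  60 * -8 = -480; -480 + 0 = -480
Quotient: 2y^2 - 7y + 60, Remainder: -480


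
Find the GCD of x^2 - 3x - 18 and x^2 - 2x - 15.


Factor each:
  x^2 - 3x - 18 = (x + 3)(x - 6)
  x^2 - 2x - 15 = (x + 3)(x - 5)
Common monic factor: x + 3


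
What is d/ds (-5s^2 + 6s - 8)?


Apply the power rule term by term:
  d/ds(-5s^2) = -10s
  d/ds(6s) = 6
  d/ds(-8) = 0
p'(s) = -10s + 6


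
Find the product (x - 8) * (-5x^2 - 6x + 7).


Distribute each term of the first polynomial:
  (x)(-5x^2 - 6x + 7) = -5x^3 - 6x^2 + 7x
  (-8)(-5x^2 - 6x + 7) = 40x^2 + 48x - 56
Sum: -5x^3 + 34x^2 + 55x - 56


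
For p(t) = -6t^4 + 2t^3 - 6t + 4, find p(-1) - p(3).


p(-1) = 2
p(3) = -446
p(-1) - p(3) = 2 + 446 = 448


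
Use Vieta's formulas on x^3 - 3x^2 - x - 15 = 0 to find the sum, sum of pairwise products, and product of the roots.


Monic cubic x^3+bx^2+cx+d=0: sum=-b, pairwise sum=c, product=-d.
b=-3, c=-1, d=-15
r1+r2+r3 = 3
r1r2+r1r3+r2r3 = -1
r1r2r3 = 15


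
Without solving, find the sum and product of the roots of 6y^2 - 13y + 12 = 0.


For ay^2+by+c=0: sum = -b/a, product = c/a.
a=6, b=-13, c=12
Sum = -(-13)/6 = 13/6
Product = (12)/6 = 2


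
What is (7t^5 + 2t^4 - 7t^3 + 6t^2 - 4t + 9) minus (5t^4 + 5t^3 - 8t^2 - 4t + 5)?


Distribute the minus sign:
  (7t^5 + 2t^4 - 7t^3 + 6t^2 - 4t + 9)
- (5t^4 + 5t^3 - 8t^2 - 4t + 5)
Negate second polynomial: -5t^4 - 5t^3 + 8t^2 + 4t - 5
Add: 7t^5 - 3t^4 - 12t^3 + 14t^2 + 4
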